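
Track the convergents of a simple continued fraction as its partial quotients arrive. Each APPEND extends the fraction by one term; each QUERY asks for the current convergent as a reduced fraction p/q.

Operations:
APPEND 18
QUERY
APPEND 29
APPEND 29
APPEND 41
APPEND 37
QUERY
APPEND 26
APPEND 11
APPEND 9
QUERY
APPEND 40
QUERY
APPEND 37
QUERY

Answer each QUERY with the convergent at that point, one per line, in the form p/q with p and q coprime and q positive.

APPEND 18: p_0 = 18·1 + 0 = 18, q_0 = 18·0 + 1 = 1 → 18/1
APPEND 29: p_1 = 29·18 + 1 = 523, q_1 = 29·1 + 0 = 29 → 523/29
APPEND 29: p_2 = 29·523 + 18 = 15185, q_2 = 29·29 + 1 = 842 → 15185/842
APPEND 41: p_3 = 41·15185 + 523 = 623108, q_3 = 41·842 + 29 = 34551 → 623108/34551
APPEND 37: p_4 = 37·623108 + 15185 = 23070181, q_4 = 37·34551 + 842 = 1279229 → 23070181/1279229
APPEND 26: p_5 = 26·23070181 + 623108 = 600447814, q_5 = 26·1279229 + 34551 = 33294505 → 600447814/33294505
APPEND 11: p_6 = 11·600447814 + 23070181 = 6627996135, q_6 = 11·33294505 + 1279229 = 367518784 → 6627996135/367518784
APPEND 9: p_7 = 9·6627996135 + 600447814 = 60252413029, q_7 = 9·367518784 + 33294505 = 3340963561 → 60252413029/3340963561
APPEND 40: p_8 = 40·60252413029 + 6627996135 = 2416724517295, q_8 = 40·3340963561 + 367518784 = 134006061224 → 2416724517295/134006061224
APPEND 37: p_9 = 37·2416724517295 + 60252413029 = 89479059552944, q_9 = 37·134006061224 + 3340963561 = 4961565228849 → 89479059552944/4961565228849

18/1
23070181/1279229
60252413029/3340963561
2416724517295/134006061224
89479059552944/4961565228849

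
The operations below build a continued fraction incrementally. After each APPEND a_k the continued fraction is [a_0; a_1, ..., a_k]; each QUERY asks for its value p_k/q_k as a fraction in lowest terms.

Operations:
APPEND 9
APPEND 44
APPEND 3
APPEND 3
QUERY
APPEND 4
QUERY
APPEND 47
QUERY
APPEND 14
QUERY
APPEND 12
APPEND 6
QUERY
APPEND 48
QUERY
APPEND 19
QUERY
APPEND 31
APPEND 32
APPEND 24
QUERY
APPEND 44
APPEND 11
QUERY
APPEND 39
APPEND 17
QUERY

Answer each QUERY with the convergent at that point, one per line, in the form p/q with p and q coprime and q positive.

APPEND 9: p_0 = 9·1 + 0 = 9, q_0 = 9·0 + 1 = 1 → 9/1
APPEND 44: p_1 = 44·9 + 1 = 397, q_1 = 44·1 + 0 = 44 → 397/44
APPEND 3: p_2 = 3·397 + 9 = 1200, q_2 = 3·44 + 1 = 133 → 1200/133
APPEND 3: p_3 = 3·1200 + 397 = 3997, q_3 = 3·133 + 44 = 443 → 3997/443
APPEND 4: p_4 = 4·3997 + 1200 = 17188, q_4 = 4·443 + 133 = 1905 → 17188/1905
APPEND 47: p_5 = 47·17188 + 3997 = 811833, q_5 = 47·1905 + 443 = 89978 → 811833/89978
APPEND 14: p_6 = 14·811833 + 17188 = 11382850, q_6 = 14·89978 + 1905 = 1261597 → 11382850/1261597
APPEND 12: p_7 = 12·11382850 + 811833 = 137406033, q_7 = 12·1261597 + 89978 = 15229142 → 137406033/15229142
APPEND 6: p_8 = 6·137406033 + 11382850 = 835819048, q_8 = 6·15229142 + 1261597 = 92636449 → 835819048/92636449
APPEND 48: p_9 = 48·835819048 + 137406033 = 40256720337, q_9 = 48·92636449 + 15229142 = 4461778694 → 40256720337/4461778694
APPEND 19: p_10 = 19·40256720337 + 835819048 = 765713505451, q_10 = 19·4461778694 + 92636449 = 84866431635 → 765713505451/84866431635
APPEND 31: p_11 = 31·765713505451 + 40256720337 = 23777375389318, q_11 = 31·84866431635 + 4461778694 = 2635321159379 → 23777375389318/2635321159379
APPEND 32: p_12 = 32·23777375389318 + 765713505451 = 761641725963627, q_12 = 32·2635321159379 + 84866431635 = 84415143531763 → 761641725963627/84415143531763
APPEND 24: p_13 = 24·761641725963627 + 23777375389318 = 18303178798516366, q_13 = 24·84415143531763 + 2635321159379 = 2028598765921691 → 18303178798516366/2028598765921691
APPEND 44: p_14 = 44·18303178798516366 + 761641725963627 = 806101508860683731, q_14 = 44·2028598765921691 + 84415143531763 = 89342760844086167 → 806101508860683731/89342760844086167
APPEND 11: p_15 = 11·806101508860683731 + 18303178798516366 = 8885419776266037407, q_15 = 11·89342760844086167 + 2028598765921691 = 984798968050869528 → 8885419776266037407/984798968050869528
APPEND 39: p_16 = 39·8885419776266037407 + 806101508860683731 = 347337472783236142604, q_16 = 39·984798968050869528 + 89342760844086167 = 38496502514827997759 → 347337472783236142604/38496502514827997759
APPEND 17: p_17 = 17·347337472783236142604 + 8885419776266037407 = 5913622457091280461675, q_17 = 17·38496502514827997759 + 984798968050869528 = 655425341720126831431 → 5913622457091280461675/655425341720126831431

3997/443
17188/1905
811833/89978
11382850/1261597
835819048/92636449
40256720337/4461778694
765713505451/84866431635
18303178798516366/2028598765921691
8885419776266037407/984798968050869528
5913622457091280461675/655425341720126831431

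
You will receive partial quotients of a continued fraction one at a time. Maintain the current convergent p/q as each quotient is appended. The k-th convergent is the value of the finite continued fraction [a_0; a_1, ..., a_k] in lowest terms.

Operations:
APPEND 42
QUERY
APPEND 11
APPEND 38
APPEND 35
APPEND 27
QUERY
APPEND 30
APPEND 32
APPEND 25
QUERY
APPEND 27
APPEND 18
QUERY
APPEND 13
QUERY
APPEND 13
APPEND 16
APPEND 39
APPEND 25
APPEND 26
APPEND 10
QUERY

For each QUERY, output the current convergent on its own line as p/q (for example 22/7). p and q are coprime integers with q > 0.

42/1
16696157/396671
402120852758/9553676381
196122021225380/4659510465881
2560459603728419/60831966989203
137546500455548471251471/3267860255638623526098

APPEND 42: p_0 = 42·1 + 0 = 42, q_0 = 42·0 + 1 = 1 → 42/1
APPEND 11: p_1 = 11·42 + 1 = 463, q_1 = 11·1 + 0 = 11 → 463/11
APPEND 38: p_2 = 38·463 + 42 = 17636, q_2 = 38·11 + 1 = 419 → 17636/419
APPEND 35: p_3 = 35·17636 + 463 = 617723, q_3 = 35·419 + 11 = 14676 → 617723/14676
APPEND 27: p_4 = 27·617723 + 17636 = 16696157, q_4 = 27·14676 + 419 = 396671 → 16696157/396671
APPEND 30: p_5 = 30·16696157 + 617723 = 501502433, q_5 = 30·396671 + 14676 = 11914806 → 501502433/11914806
APPEND 32: p_6 = 32·501502433 + 16696157 = 16064774013, q_6 = 32·11914806 + 396671 = 381670463 → 16064774013/381670463
APPEND 25: p_7 = 25·16064774013 + 501502433 = 402120852758, q_7 = 25·381670463 + 11914806 = 9553676381 → 402120852758/9553676381
APPEND 27: p_8 = 27·402120852758 + 16064774013 = 10873327798479, q_8 = 27·9553676381 + 381670463 = 258330932750 → 10873327798479/258330932750
APPEND 18: p_9 = 18·10873327798479 + 402120852758 = 196122021225380, q_9 = 18·258330932750 + 9553676381 = 4659510465881 → 196122021225380/4659510465881
APPEND 13: p_10 = 13·196122021225380 + 10873327798479 = 2560459603728419, q_10 = 13·4659510465881 + 258330932750 = 60831966989203 → 2560459603728419/60831966989203
APPEND 13: p_11 = 13·2560459603728419 + 196122021225380 = 33482096869694827, q_11 = 13·60831966989203 + 4659510465881 = 795475081325520 → 33482096869694827/795475081325520
APPEND 16: p_12 = 16·33482096869694827 + 2560459603728419 = 538274009518845651, q_12 = 16·795475081325520 + 60831966989203 = 12788433268197523 → 538274009518845651/12788433268197523
APPEND 39: p_13 = 39·538274009518845651 + 33482096869694827 = 21026168468104675216, q_13 = 39·12788433268197523 + 795475081325520 = 499544372541028917 → 21026168468104675216/499544372541028917
APPEND 25: p_14 = 25·21026168468104675216 + 538274009518845651 = 526192485712135726051, q_14 = 25·499544372541028917 + 12788433268197523 = 12501397746793920448 → 526192485712135726051/12501397746793920448
APPEND 26: p_15 = 26·526192485712135726051 + 21026168468104675216 = 13702030796983633552542, q_15 = 26·12501397746793920448 + 499544372541028917 = 325535885789182960565 → 13702030796983633552542/325535885789182960565
APPEND 10: p_16 = 10·13702030796983633552542 + 526192485712135726051 = 137546500455548471251471, q_16 = 10·325535885789182960565 + 12501397746793920448 = 3267860255638623526098 → 137546500455548471251471/3267860255638623526098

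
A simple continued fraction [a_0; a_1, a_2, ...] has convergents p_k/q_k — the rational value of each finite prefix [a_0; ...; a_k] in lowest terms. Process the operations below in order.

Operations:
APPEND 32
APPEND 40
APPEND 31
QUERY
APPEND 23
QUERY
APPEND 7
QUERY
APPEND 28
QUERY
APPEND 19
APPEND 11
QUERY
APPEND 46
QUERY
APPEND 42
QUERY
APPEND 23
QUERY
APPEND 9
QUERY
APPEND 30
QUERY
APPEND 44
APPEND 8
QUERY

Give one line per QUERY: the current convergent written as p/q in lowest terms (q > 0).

APPEND 32: p_0 = 32·1 + 0 = 32, q_0 = 32·0 + 1 = 1 → 32/1
APPEND 40: p_1 = 40·32 + 1 = 1281, q_1 = 40·1 + 0 = 40 → 1281/40
APPEND 31: p_2 = 31·1281 + 32 = 39743, q_2 = 31·40 + 1 = 1241 → 39743/1241
APPEND 23: p_3 = 23·39743 + 1281 = 915370, q_3 = 23·1241 + 40 = 28583 → 915370/28583
APPEND 7: p_4 = 7·915370 + 39743 = 6447333, q_4 = 7·28583 + 1241 = 201322 → 6447333/201322
APPEND 28: p_5 = 28·6447333 + 915370 = 181440694, q_5 = 28·201322 + 28583 = 5665599 → 181440694/5665599
APPEND 19: p_6 = 19·181440694 + 6447333 = 3453820519, q_6 = 19·5665599 + 201322 = 107847703 → 3453820519/107847703
APPEND 11: p_7 = 11·3453820519 + 181440694 = 38173466403, q_7 = 11·107847703 + 5665599 = 1191990332 → 38173466403/1191990332
APPEND 46: p_8 = 46·38173466403 + 3453820519 = 1759433275057, q_8 = 46·1191990332 + 107847703 = 54939402975 → 1759433275057/54939402975
APPEND 42: p_9 = 42·1759433275057 + 38173466403 = 73934371018797, q_9 = 42·54939402975 + 1191990332 = 2308646915282 → 73934371018797/2308646915282
APPEND 23: p_10 = 23·73934371018797 + 1759433275057 = 1702249966707388, q_10 = 23·2308646915282 + 54939402975 = 53153818454461 → 1702249966707388/53153818454461
APPEND 9: p_11 = 9·1702249966707388 + 73934371018797 = 15394184071385289, q_11 = 9·53153818454461 + 2308646915282 = 480693013005431 → 15394184071385289/480693013005431
APPEND 30: p_12 = 30·15394184071385289 + 1702249966707388 = 463527772108266058, q_12 = 30·480693013005431 + 53153818454461 = 14473944208617391 → 463527772108266058/14473944208617391
APPEND 44: p_13 = 44·463527772108266058 + 15394184071385289 = 20410616156835091841, q_13 = 44·14473944208617391 + 480693013005431 = 637334238192170635 → 20410616156835091841/637334238192170635
APPEND 8: p_14 = 8·20410616156835091841 + 463527772108266058 = 163748457026789000786, q_14 = 8·637334238192170635 + 14473944208617391 = 5113147849745982471 → 163748457026789000786/5113147849745982471

39743/1241
915370/28583
6447333/201322
181440694/5665599
38173466403/1191990332
1759433275057/54939402975
73934371018797/2308646915282
1702249966707388/53153818454461
15394184071385289/480693013005431
463527772108266058/14473944208617391
163748457026789000786/5113147849745982471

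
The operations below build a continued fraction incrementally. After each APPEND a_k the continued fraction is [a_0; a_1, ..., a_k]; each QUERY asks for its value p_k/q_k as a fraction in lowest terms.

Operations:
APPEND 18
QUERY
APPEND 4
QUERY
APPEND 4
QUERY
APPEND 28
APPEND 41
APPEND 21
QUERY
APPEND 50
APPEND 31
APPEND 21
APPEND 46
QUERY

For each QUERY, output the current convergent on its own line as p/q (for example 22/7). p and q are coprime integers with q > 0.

APPEND 18: p_0 = 18·1 + 0 = 18, q_0 = 18·0 + 1 = 1 → 18/1
APPEND 4: p_1 = 4·18 + 1 = 73, q_1 = 4·1 + 0 = 4 → 73/4
APPEND 4: p_2 = 4·73 + 18 = 310, q_2 = 4·4 + 1 = 17 → 310/17
APPEND 28: p_3 = 28·310 + 73 = 8753, q_3 = 28·17 + 4 = 480 → 8753/480
APPEND 41: p_4 = 41·8753 + 310 = 359183, q_4 = 41·480 + 17 = 19697 → 359183/19697
APPEND 21: p_5 = 21·359183 + 8753 = 7551596, q_5 = 21·19697 + 480 = 414117 → 7551596/414117
APPEND 50: p_6 = 50·7551596 + 359183 = 377938983, q_6 = 50·414117 + 19697 = 20725547 → 377938983/20725547
APPEND 31: p_7 = 31·377938983 + 7551596 = 11723660069, q_7 = 31·20725547 + 414117 = 642906074 → 11723660069/642906074
APPEND 21: p_8 = 21·11723660069 + 377938983 = 246574800432, q_8 = 21·642906074 + 20725547 = 13521753101 → 246574800432/13521753101
APPEND 46: p_9 = 46·246574800432 + 11723660069 = 11354164479941, q_9 = 46·13521753101 + 642906074 = 622643548720 → 11354164479941/622643548720

18/1
73/4
310/17
7551596/414117
11354164479941/622643548720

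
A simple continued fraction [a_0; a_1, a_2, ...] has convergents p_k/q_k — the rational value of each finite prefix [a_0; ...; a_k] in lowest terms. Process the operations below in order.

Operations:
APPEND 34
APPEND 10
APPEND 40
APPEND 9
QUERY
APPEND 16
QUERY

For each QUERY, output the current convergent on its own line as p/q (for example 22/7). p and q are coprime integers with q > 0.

123407/3619
1988186/58305

APPEND 34: p_0 = 34·1 + 0 = 34, q_0 = 34·0 + 1 = 1 → 34/1
APPEND 10: p_1 = 10·34 + 1 = 341, q_1 = 10·1 + 0 = 10 → 341/10
APPEND 40: p_2 = 40·341 + 34 = 13674, q_2 = 40·10 + 1 = 401 → 13674/401
APPEND 9: p_3 = 9·13674 + 341 = 123407, q_3 = 9·401 + 10 = 3619 → 123407/3619
APPEND 16: p_4 = 16·123407 + 13674 = 1988186, q_4 = 16·3619 + 401 = 58305 → 1988186/58305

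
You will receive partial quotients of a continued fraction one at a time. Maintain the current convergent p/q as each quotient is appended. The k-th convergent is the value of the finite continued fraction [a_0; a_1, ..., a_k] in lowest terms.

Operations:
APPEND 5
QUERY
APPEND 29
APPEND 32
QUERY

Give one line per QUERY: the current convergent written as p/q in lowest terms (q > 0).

APPEND 5: p_0 = 5·1 + 0 = 5, q_0 = 5·0 + 1 = 1 → 5/1
APPEND 29: p_1 = 29·5 + 1 = 146, q_1 = 29·1 + 0 = 29 → 146/29
APPEND 32: p_2 = 32·146 + 5 = 4677, q_2 = 32·29 + 1 = 929 → 4677/929

5/1
4677/929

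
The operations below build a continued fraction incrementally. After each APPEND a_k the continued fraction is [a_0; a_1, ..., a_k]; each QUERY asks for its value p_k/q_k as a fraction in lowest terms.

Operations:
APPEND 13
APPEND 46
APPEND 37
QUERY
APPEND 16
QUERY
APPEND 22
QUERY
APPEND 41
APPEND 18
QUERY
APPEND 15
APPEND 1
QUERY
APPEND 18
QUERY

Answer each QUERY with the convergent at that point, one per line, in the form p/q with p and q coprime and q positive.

22176/1703
355415/27294
7841306/602171
5801122604/445495661
93139810625/7152646881
1763855279271/135454795078

APPEND 13: p_0 = 13·1 + 0 = 13, q_0 = 13·0 + 1 = 1 → 13/1
APPEND 46: p_1 = 46·13 + 1 = 599, q_1 = 46·1 + 0 = 46 → 599/46
APPEND 37: p_2 = 37·599 + 13 = 22176, q_2 = 37·46 + 1 = 1703 → 22176/1703
APPEND 16: p_3 = 16·22176 + 599 = 355415, q_3 = 16·1703 + 46 = 27294 → 355415/27294
APPEND 22: p_4 = 22·355415 + 22176 = 7841306, q_4 = 22·27294 + 1703 = 602171 → 7841306/602171
APPEND 41: p_5 = 41·7841306 + 355415 = 321848961, q_5 = 41·602171 + 27294 = 24716305 → 321848961/24716305
APPEND 18: p_6 = 18·321848961 + 7841306 = 5801122604, q_6 = 18·24716305 + 602171 = 445495661 → 5801122604/445495661
APPEND 15: p_7 = 15·5801122604 + 321848961 = 87338688021, q_7 = 15·445495661 + 24716305 = 6707151220 → 87338688021/6707151220
APPEND 1: p_8 = 1·87338688021 + 5801122604 = 93139810625, q_8 = 1·6707151220 + 445495661 = 7152646881 → 93139810625/7152646881
APPEND 18: p_9 = 18·93139810625 + 87338688021 = 1763855279271, q_9 = 18·7152646881 + 6707151220 = 135454795078 → 1763855279271/135454795078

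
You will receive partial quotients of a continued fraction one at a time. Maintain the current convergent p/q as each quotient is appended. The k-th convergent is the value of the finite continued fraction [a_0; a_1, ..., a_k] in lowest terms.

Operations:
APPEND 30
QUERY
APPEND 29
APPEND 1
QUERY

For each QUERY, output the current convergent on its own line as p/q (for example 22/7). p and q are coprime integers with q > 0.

30/1
901/30

APPEND 30: p_0 = 30·1 + 0 = 30, q_0 = 30·0 + 1 = 1 → 30/1
APPEND 29: p_1 = 29·30 + 1 = 871, q_1 = 29·1 + 0 = 29 → 871/29
APPEND 1: p_2 = 1·871 + 30 = 901, q_2 = 1·29 + 1 = 30 → 901/30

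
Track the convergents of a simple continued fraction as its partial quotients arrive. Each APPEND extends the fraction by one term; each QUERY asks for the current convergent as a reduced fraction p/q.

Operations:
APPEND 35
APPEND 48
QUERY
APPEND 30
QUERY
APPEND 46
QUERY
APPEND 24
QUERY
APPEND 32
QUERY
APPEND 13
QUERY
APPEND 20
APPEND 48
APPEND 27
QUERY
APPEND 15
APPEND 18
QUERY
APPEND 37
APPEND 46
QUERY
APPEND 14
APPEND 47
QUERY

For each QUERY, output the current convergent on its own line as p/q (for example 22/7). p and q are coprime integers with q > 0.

APPEND 35: p_0 = 35·1 + 0 = 35, q_0 = 35·0 + 1 = 1 → 35/1
APPEND 48: p_1 = 48·35 + 1 = 1681, q_1 = 48·1 + 0 = 48 → 1681/48
APPEND 30: p_2 = 30·1681 + 35 = 50465, q_2 = 30·48 + 1 = 1441 → 50465/1441
APPEND 46: p_3 = 46·50465 + 1681 = 2323071, q_3 = 46·1441 + 48 = 66334 → 2323071/66334
APPEND 24: p_4 = 24·2323071 + 50465 = 55804169, q_4 = 24·66334 + 1441 = 1593457 → 55804169/1593457
APPEND 32: p_5 = 32·55804169 + 2323071 = 1788056479, q_5 = 32·1593457 + 66334 = 51056958 → 1788056479/51056958
APPEND 13: p_6 = 13·1788056479 + 55804169 = 23300538396, q_6 = 13·51056958 + 1593457 = 665333911 → 23300538396/665333911
APPEND 20: p_7 = 20·23300538396 + 1788056479 = 467798824399, q_7 = 20·665333911 + 51056958 = 13357735178 → 467798824399/13357735178
APPEND 48: p_8 = 48·467798824399 + 23300538396 = 22477644109548, q_8 = 48·13357735178 + 665333911 = 641836622455 → 22477644109548/641836622455
APPEND 27: p_9 = 27·22477644109548 + 467798824399 = 607364189782195, q_9 = 27·641836622455 + 13357735178 = 17342946541463 → 607364189782195/17342946541463
APPEND 15: p_10 = 15·607364189782195 + 22477644109548 = 9132940490842473, q_10 = 15·17342946541463 + 641836622455 = 260786034744400 → 9132940490842473/260786034744400
APPEND 18: p_11 = 18·9132940490842473 + 607364189782195 = 165000293024946709, q_11 = 18·260786034744400 + 17342946541463 = 4711491571940663 → 165000293024946709/4711491571940663
APPEND 37: p_12 = 37·165000293024946709 + 9132940490842473 = 6114143782413870706, q_12 = 37·4711491571940663 + 260786034744400 = 174585974196548931 → 6114143782413870706/174585974196548931
APPEND 46: p_13 = 46·6114143782413870706 + 165000293024946709 = 281415614284062999185, q_13 = 46·174585974196548931 + 4711491571940663 = 8035666304613191489 → 281415614284062999185/8035666304613191489
APPEND 14: p_14 = 14·281415614284062999185 + 6114143782413870706 = 3945932743759295859296, q_14 = 14·8035666304613191489 + 174585974196548931 = 112673914238781229777 → 3945932743759295859296/112673914238781229777
APPEND 47: p_15 = 47·3945932743759295859296 + 281415614284062999185 = 185740254570970968386097, q_15 = 47·112673914238781229777 + 8035666304613191489 = 5303709635527330991008 → 185740254570970968386097/5303709635527330991008

1681/48
50465/1441
2323071/66334
55804169/1593457
1788056479/51056958
23300538396/665333911
607364189782195/17342946541463
165000293024946709/4711491571940663
281415614284062999185/8035666304613191489
185740254570970968386097/5303709635527330991008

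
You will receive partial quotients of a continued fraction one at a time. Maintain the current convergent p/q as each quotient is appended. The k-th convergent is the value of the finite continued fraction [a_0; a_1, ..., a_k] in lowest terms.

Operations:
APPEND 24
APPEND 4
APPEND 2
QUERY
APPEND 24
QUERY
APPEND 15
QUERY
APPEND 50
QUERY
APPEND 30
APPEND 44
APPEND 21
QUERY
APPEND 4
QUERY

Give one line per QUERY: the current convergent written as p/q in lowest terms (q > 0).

218/9
5329/220
80153/3309
4012979/165670
111518581334/4603882395
451378997327/18634525246

APPEND 24: p_0 = 24·1 + 0 = 24, q_0 = 24·0 + 1 = 1 → 24/1
APPEND 4: p_1 = 4·24 + 1 = 97, q_1 = 4·1 + 0 = 4 → 97/4
APPEND 2: p_2 = 2·97 + 24 = 218, q_2 = 2·4 + 1 = 9 → 218/9
APPEND 24: p_3 = 24·218 + 97 = 5329, q_3 = 24·9 + 4 = 220 → 5329/220
APPEND 15: p_4 = 15·5329 + 218 = 80153, q_4 = 15·220 + 9 = 3309 → 80153/3309
APPEND 50: p_5 = 50·80153 + 5329 = 4012979, q_5 = 50·3309 + 220 = 165670 → 4012979/165670
APPEND 30: p_6 = 30·4012979 + 80153 = 120469523, q_6 = 30·165670 + 3309 = 4973409 → 120469523/4973409
APPEND 44: p_7 = 44·120469523 + 4012979 = 5304671991, q_7 = 44·4973409 + 165670 = 218995666 → 5304671991/218995666
APPEND 21: p_8 = 21·5304671991 + 120469523 = 111518581334, q_8 = 21·218995666 + 4973409 = 4603882395 → 111518581334/4603882395
APPEND 4: p_9 = 4·111518581334 + 5304671991 = 451378997327, q_9 = 4·4603882395 + 218995666 = 18634525246 → 451378997327/18634525246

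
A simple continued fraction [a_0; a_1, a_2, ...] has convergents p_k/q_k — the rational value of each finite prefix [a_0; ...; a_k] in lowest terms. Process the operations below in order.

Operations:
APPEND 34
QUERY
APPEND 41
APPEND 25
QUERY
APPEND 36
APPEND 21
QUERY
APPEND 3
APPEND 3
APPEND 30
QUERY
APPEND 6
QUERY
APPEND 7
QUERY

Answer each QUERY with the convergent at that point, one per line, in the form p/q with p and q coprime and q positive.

34/1
34909/1026
26455408/777543
8130477453/238960436
49051193155/1441648977
351488829538/10330503275

APPEND 34: p_0 = 34·1 + 0 = 34, q_0 = 34·0 + 1 = 1 → 34/1
APPEND 41: p_1 = 41·34 + 1 = 1395, q_1 = 41·1 + 0 = 41 → 1395/41
APPEND 25: p_2 = 25·1395 + 34 = 34909, q_2 = 25·41 + 1 = 1026 → 34909/1026
APPEND 36: p_3 = 36·34909 + 1395 = 1258119, q_3 = 36·1026 + 41 = 36977 → 1258119/36977
APPEND 21: p_4 = 21·1258119 + 34909 = 26455408, q_4 = 21·36977 + 1026 = 777543 → 26455408/777543
APPEND 3: p_5 = 3·26455408 + 1258119 = 80624343, q_5 = 3·777543 + 36977 = 2369606 → 80624343/2369606
APPEND 3: p_6 = 3·80624343 + 26455408 = 268328437, q_6 = 3·2369606 + 777543 = 7886361 → 268328437/7886361
APPEND 30: p_7 = 30·268328437 + 80624343 = 8130477453, q_7 = 30·7886361 + 2369606 = 238960436 → 8130477453/238960436
APPEND 6: p_8 = 6·8130477453 + 268328437 = 49051193155, q_8 = 6·238960436 + 7886361 = 1441648977 → 49051193155/1441648977
APPEND 7: p_9 = 7·49051193155 + 8130477453 = 351488829538, q_9 = 7·1441648977 + 238960436 = 10330503275 → 351488829538/10330503275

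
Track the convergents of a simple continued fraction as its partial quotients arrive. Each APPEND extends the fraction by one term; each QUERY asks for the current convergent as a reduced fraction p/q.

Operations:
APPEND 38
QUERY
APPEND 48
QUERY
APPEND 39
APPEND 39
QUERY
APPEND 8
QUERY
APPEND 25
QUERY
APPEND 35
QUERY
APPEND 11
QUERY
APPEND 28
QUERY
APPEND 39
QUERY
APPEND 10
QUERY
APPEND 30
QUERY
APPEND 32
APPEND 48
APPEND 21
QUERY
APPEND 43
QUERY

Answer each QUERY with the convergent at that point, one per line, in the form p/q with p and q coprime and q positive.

38/1
1825/48
2779132/73095
22304269/586633
560385857/14738920
19635809264/516448833
216554287761/5695676083
6083155866572/159995379157
237459633084069/6245515463206
2380679486707262/62615150011217
71657844234301929/1884700015799716
2317595394968148651419/60955951496834342197
99766854362833876024466/2624005703815361416379

APPEND 38: p_0 = 38·1 + 0 = 38, q_0 = 38·0 + 1 = 1 → 38/1
APPEND 48: p_1 = 48·38 + 1 = 1825, q_1 = 48·1 + 0 = 48 → 1825/48
APPEND 39: p_2 = 39·1825 + 38 = 71213, q_2 = 39·48 + 1 = 1873 → 71213/1873
APPEND 39: p_3 = 39·71213 + 1825 = 2779132, q_3 = 39·1873 + 48 = 73095 → 2779132/73095
APPEND 8: p_4 = 8·2779132 + 71213 = 22304269, q_4 = 8·73095 + 1873 = 586633 → 22304269/586633
APPEND 25: p_5 = 25·22304269 + 2779132 = 560385857, q_5 = 25·586633 + 73095 = 14738920 → 560385857/14738920
APPEND 35: p_6 = 35·560385857 + 22304269 = 19635809264, q_6 = 35·14738920 + 586633 = 516448833 → 19635809264/516448833
APPEND 11: p_7 = 11·19635809264 + 560385857 = 216554287761, q_7 = 11·516448833 + 14738920 = 5695676083 → 216554287761/5695676083
APPEND 28: p_8 = 28·216554287761 + 19635809264 = 6083155866572, q_8 = 28·5695676083 + 516448833 = 159995379157 → 6083155866572/159995379157
APPEND 39: p_9 = 39·6083155866572 + 216554287761 = 237459633084069, q_9 = 39·159995379157 + 5695676083 = 6245515463206 → 237459633084069/6245515463206
APPEND 10: p_10 = 10·237459633084069 + 6083155866572 = 2380679486707262, q_10 = 10·6245515463206 + 159995379157 = 62615150011217 → 2380679486707262/62615150011217
APPEND 30: p_11 = 30·2380679486707262 + 237459633084069 = 71657844234301929, q_11 = 30·62615150011217 + 6245515463206 = 1884700015799716 → 71657844234301929/1884700015799716
APPEND 32: p_12 = 32·71657844234301929 + 2380679486707262 = 2295431694984368990, q_12 = 32·1884700015799716 + 62615150011217 = 60373015655602129 → 2295431694984368990/60373015655602129
APPEND 48: p_13 = 48·2295431694984368990 + 71657844234301929 = 110252379203484013449, q_13 = 48·60373015655602129 + 1884700015799716 = 2899789451484701908 → 110252379203484013449/2899789451484701908
APPEND 21: p_14 = 21·110252379203484013449 + 2295431694984368990 = 2317595394968148651419, q_14 = 21·2899789451484701908 + 60373015655602129 = 60955951496834342197 → 2317595394968148651419/60955951496834342197
APPEND 43: p_15 = 43·2317595394968148651419 + 110252379203484013449 = 99766854362833876024466, q_15 = 43·60955951496834342197 + 2899789451484701908 = 2624005703815361416379 → 99766854362833876024466/2624005703815361416379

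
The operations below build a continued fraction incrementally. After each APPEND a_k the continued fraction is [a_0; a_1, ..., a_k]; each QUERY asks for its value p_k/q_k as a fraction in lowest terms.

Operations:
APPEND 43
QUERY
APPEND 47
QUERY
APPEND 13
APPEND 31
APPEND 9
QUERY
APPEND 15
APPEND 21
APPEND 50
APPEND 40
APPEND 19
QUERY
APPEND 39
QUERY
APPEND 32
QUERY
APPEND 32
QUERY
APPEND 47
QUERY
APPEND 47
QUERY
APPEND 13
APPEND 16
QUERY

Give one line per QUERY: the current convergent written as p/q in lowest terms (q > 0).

43/1
2022/47
7390318/171783
89643186144052/2083695917467
3500796125318797/81373664948600
112115119196345556/2606040974272667
3591184610408376589/83474684841673944
168897791808390045239/3925916228532948035
7941787399604740502822/184601537425890231589
1662535931186325005813622/38644535981667585570661

APPEND 43: p_0 = 43·1 + 0 = 43, q_0 = 43·0 + 1 = 1 → 43/1
APPEND 47: p_1 = 47·43 + 1 = 2022, q_1 = 47·1 + 0 = 47 → 2022/47
APPEND 13: p_2 = 13·2022 + 43 = 26329, q_2 = 13·47 + 1 = 612 → 26329/612
APPEND 31: p_3 = 31·26329 + 2022 = 818221, q_3 = 31·612 + 47 = 19019 → 818221/19019
APPEND 9: p_4 = 9·818221 + 26329 = 7390318, q_4 = 9·19019 + 612 = 171783 → 7390318/171783
APPEND 15: p_5 = 15·7390318 + 818221 = 111672991, q_5 = 15·171783 + 19019 = 2595764 → 111672991/2595764
APPEND 21: p_6 = 21·111672991 + 7390318 = 2352523129, q_6 = 21·2595764 + 171783 = 54682827 → 2352523129/54682827
APPEND 50: p_7 = 50·2352523129 + 111672991 = 117737829441, q_7 = 50·54682827 + 2595764 = 2736737114 → 117737829441/2736737114
APPEND 40: p_8 = 40·117737829441 + 2352523129 = 4711865700769, q_8 = 40·2736737114 + 54682827 = 109524167387 → 4711865700769/109524167387
APPEND 19: p_9 = 19·4711865700769 + 117737829441 = 89643186144052, q_9 = 19·109524167387 + 2736737114 = 2083695917467 → 89643186144052/2083695917467
APPEND 39: p_10 = 39·89643186144052 + 4711865700769 = 3500796125318797, q_10 = 39·2083695917467 + 109524167387 = 81373664948600 → 3500796125318797/81373664948600
APPEND 32: p_11 = 32·3500796125318797 + 89643186144052 = 112115119196345556, q_11 = 32·81373664948600 + 2083695917467 = 2606040974272667 → 112115119196345556/2606040974272667
APPEND 32: p_12 = 32·112115119196345556 + 3500796125318797 = 3591184610408376589, q_12 = 32·2606040974272667 + 81373664948600 = 83474684841673944 → 3591184610408376589/83474684841673944
APPEND 47: p_13 = 47·3591184610408376589 + 112115119196345556 = 168897791808390045239, q_13 = 47·83474684841673944 + 2606040974272667 = 3925916228532948035 → 168897791808390045239/3925916228532948035
APPEND 47: p_14 = 47·168897791808390045239 + 3591184610408376589 = 7941787399604740502822, q_14 = 47·3925916228532948035 + 83474684841673944 = 184601537425890231589 → 7941787399604740502822/184601537425890231589
APPEND 13: p_15 = 13·7941787399604740502822 + 168897791808390045239 = 103412133986670016581925, q_15 = 13·184601537425890231589 + 3925916228532948035 = 2403745902765105958692 → 103412133986670016581925/2403745902765105958692
APPEND 16: p_16 = 16·103412133986670016581925 + 7941787399604740502822 = 1662535931186325005813622, q_16 = 16·2403745902765105958692 + 184601537425890231589 = 38644535981667585570661 → 1662535931186325005813622/38644535981667585570661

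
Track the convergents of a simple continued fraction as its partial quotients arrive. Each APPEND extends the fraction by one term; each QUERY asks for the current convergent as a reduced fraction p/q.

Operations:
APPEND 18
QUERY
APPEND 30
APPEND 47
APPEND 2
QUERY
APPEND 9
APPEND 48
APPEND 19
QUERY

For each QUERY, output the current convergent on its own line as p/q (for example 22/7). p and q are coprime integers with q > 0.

APPEND 18: p_0 = 18·1 + 0 = 18, q_0 = 18·0 + 1 = 1 → 18/1
APPEND 30: p_1 = 30·18 + 1 = 541, q_1 = 30·1 + 0 = 30 → 541/30
APPEND 47: p_2 = 47·541 + 18 = 25445, q_2 = 47·30 + 1 = 1411 → 25445/1411
APPEND 2: p_3 = 2·25445 + 541 = 51431, q_3 = 2·1411 + 30 = 2852 → 51431/2852
APPEND 9: p_4 = 9·51431 + 25445 = 488324, q_4 = 9·2852 + 1411 = 27079 → 488324/27079
APPEND 48: p_5 = 48·488324 + 51431 = 23490983, q_5 = 48·27079 + 2852 = 1302644 → 23490983/1302644
APPEND 19: p_6 = 19·23490983 + 488324 = 446817001, q_6 = 19·1302644 + 27079 = 24777315 → 446817001/24777315

18/1
51431/2852
446817001/24777315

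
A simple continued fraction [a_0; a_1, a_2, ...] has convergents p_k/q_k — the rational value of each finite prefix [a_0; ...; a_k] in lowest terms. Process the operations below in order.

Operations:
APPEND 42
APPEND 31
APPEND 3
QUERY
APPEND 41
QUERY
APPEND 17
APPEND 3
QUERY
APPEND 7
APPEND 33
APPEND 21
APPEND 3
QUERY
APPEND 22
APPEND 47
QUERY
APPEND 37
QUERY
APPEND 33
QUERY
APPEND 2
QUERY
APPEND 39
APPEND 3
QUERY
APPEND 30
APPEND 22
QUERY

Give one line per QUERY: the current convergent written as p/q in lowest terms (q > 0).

3951/94
163294/3885
8503141/202302
132312795664/3147912423
138984300660855/3306637158233
5145373422065788/122415861859851
169936307228831859/4043030078533316
345017987879729506/8208476018926483
41221931491494577285/980729260468924942
27547460748237757802431/655393860255926042028

APPEND 42: p_0 = 42·1 + 0 = 42, q_0 = 42·0 + 1 = 1 → 42/1
APPEND 31: p_1 = 31·42 + 1 = 1303, q_1 = 31·1 + 0 = 31 → 1303/31
APPEND 3: p_2 = 3·1303 + 42 = 3951, q_2 = 3·31 + 1 = 94 → 3951/94
APPEND 41: p_3 = 41·3951 + 1303 = 163294, q_3 = 41·94 + 31 = 3885 → 163294/3885
APPEND 17: p_4 = 17·163294 + 3951 = 2779949, q_4 = 17·3885 + 94 = 66139 → 2779949/66139
APPEND 3: p_5 = 3·2779949 + 163294 = 8503141, q_5 = 3·66139 + 3885 = 202302 → 8503141/202302
APPEND 7: p_6 = 7·8503141 + 2779949 = 62301936, q_6 = 7·202302 + 66139 = 1482253 → 62301936/1482253
APPEND 33: p_7 = 33·62301936 + 8503141 = 2064467029, q_7 = 33·1482253 + 202302 = 49116651 → 2064467029/49116651
APPEND 21: p_8 = 21·2064467029 + 62301936 = 43416109545, q_8 = 21·49116651 + 1482253 = 1032931924 → 43416109545/1032931924
APPEND 3: p_9 = 3·43416109545 + 2064467029 = 132312795664, q_9 = 3·1032931924 + 49116651 = 3147912423 → 132312795664/3147912423
APPEND 22: p_10 = 22·132312795664 + 43416109545 = 2954297614153, q_10 = 22·3147912423 + 1032931924 = 70287005230 → 2954297614153/70287005230
APPEND 47: p_11 = 47·2954297614153 + 132312795664 = 138984300660855, q_11 = 47·70287005230 + 3147912423 = 3306637158233 → 138984300660855/3306637158233
APPEND 37: p_12 = 37·138984300660855 + 2954297614153 = 5145373422065788, q_12 = 37·3306637158233 + 70287005230 = 122415861859851 → 5145373422065788/122415861859851
APPEND 33: p_13 = 33·5145373422065788 + 138984300660855 = 169936307228831859, q_13 = 33·122415861859851 + 3306637158233 = 4043030078533316 → 169936307228831859/4043030078533316
APPEND 2: p_14 = 2·169936307228831859 + 5145373422065788 = 345017987879729506, q_14 = 2·4043030078533316 + 122415861859851 = 8208476018926483 → 345017987879729506/8208476018926483
APPEND 39: p_15 = 39·345017987879729506 + 169936307228831859 = 13625637834538282593, q_15 = 39·8208476018926483 + 4043030078533316 = 324173594816666153 → 13625637834538282593/324173594816666153
APPEND 3: p_16 = 3·13625637834538282593 + 345017987879729506 = 41221931491494577285, q_16 = 3·324173594816666153 + 8208476018926483 = 980729260468924942 → 41221931491494577285/980729260468924942
APPEND 30: p_17 = 30·41221931491494577285 + 13625637834538282593 = 1250283582579375601143, q_17 = 30·980729260468924942 + 324173594816666153 = 29746051408884414413 → 1250283582579375601143/29746051408884414413
APPEND 22: p_18 = 22·1250283582579375601143 + 41221931491494577285 = 27547460748237757802431, q_18 = 22·29746051408884414413 + 980729260468924942 = 655393860255926042028 → 27547460748237757802431/655393860255926042028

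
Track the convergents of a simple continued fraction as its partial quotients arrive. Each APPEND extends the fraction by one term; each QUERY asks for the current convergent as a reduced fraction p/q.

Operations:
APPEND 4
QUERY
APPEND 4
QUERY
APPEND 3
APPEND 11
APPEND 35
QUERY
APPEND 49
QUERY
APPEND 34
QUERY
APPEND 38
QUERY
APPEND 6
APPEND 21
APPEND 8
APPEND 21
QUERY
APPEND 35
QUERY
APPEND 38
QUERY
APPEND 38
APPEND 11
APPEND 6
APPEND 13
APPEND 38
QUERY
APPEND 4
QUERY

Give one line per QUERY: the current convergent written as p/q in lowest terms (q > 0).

4/1
17/4
21825/5158
1070047/252889
36403423/8603384
1384400121/327181481
30017774432379/7094235074189
1052043114235414/248634061042093
40007656115378111/9455188554673723
51211604175764663131344/12103067779645525469345
206191401812281535799569/48730137473318204727591

APPEND 4: p_0 = 4·1 + 0 = 4, q_0 = 4·0 + 1 = 1 → 4/1
APPEND 4: p_1 = 4·4 + 1 = 17, q_1 = 4·1 + 0 = 4 → 17/4
APPEND 3: p_2 = 3·17 + 4 = 55, q_2 = 3·4 + 1 = 13 → 55/13
APPEND 11: p_3 = 11·55 + 17 = 622, q_3 = 11·13 + 4 = 147 → 622/147
APPEND 35: p_4 = 35·622 + 55 = 21825, q_4 = 35·147 + 13 = 5158 → 21825/5158
APPEND 49: p_5 = 49·21825 + 622 = 1070047, q_5 = 49·5158 + 147 = 252889 → 1070047/252889
APPEND 34: p_6 = 34·1070047 + 21825 = 36403423, q_6 = 34·252889 + 5158 = 8603384 → 36403423/8603384
APPEND 38: p_7 = 38·36403423 + 1070047 = 1384400121, q_7 = 38·8603384 + 252889 = 327181481 → 1384400121/327181481
APPEND 6: p_8 = 6·1384400121 + 36403423 = 8342804149, q_8 = 6·327181481 + 8603384 = 1971692270 → 8342804149/1971692270
APPEND 21: p_9 = 21·8342804149 + 1384400121 = 176583287250, q_9 = 21·1971692270 + 327181481 = 41732719151 → 176583287250/41732719151
APPEND 8: p_10 = 8·176583287250 + 8342804149 = 1421009102149, q_10 = 8·41732719151 + 1971692270 = 335833445478 → 1421009102149/335833445478
APPEND 21: p_11 = 21·1421009102149 + 176583287250 = 30017774432379, q_11 = 21·335833445478 + 41732719151 = 7094235074189 → 30017774432379/7094235074189
APPEND 35: p_12 = 35·30017774432379 + 1421009102149 = 1052043114235414, q_12 = 35·7094235074189 + 335833445478 = 248634061042093 → 1052043114235414/248634061042093
APPEND 38: p_13 = 38·1052043114235414 + 30017774432379 = 40007656115378111, q_13 = 38·248634061042093 + 7094235074189 = 9455188554673723 → 40007656115378111/9455188554673723
APPEND 38: p_14 = 38·40007656115378111 + 1052043114235414 = 1521342975498603632, q_14 = 38·9455188554673723 + 248634061042093 = 359545799138643567 → 1521342975498603632/359545799138643567
APPEND 11: p_15 = 11·1521342975498603632 + 40007656115378111 = 16774780386600018063, q_15 = 11·359545799138643567 + 9455188554673723 = 3964458979079752960 → 16774780386600018063/3964458979079752960
APPEND 6: p_16 = 6·16774780386600018063 + 1521342975498603632 = 102170025295098712010, q_16 = 6·3964458979079752960 + 359545799138643567 = 24146299673617161327 → 102170025295098712010/24146299673617161327
APPEND 13: p_17 = 13·102170025295098712010 + 16774780386600018063 = 1344985109222883274193, q_17 = 13·24146299673617161327 + 3964458979079752960 = 317866354736102850211 → 1344985109222883274193/317866354736102850211
APPEND 38: p_18 = 38·1344985109222883274193 + 102170025295098712010 = 51211604175764663131344, q_18 = 38·317866354736102850211 + 24146299673617161327 = 12103067779645525469345 → 51211604175764663131344/12103067779645525469345
APPEND 4: p_19 = 4·51211604175764663131344 + 1344985109222883274193 = 206191401812281535799569, q_19 = 4·12103067779645525469345 + 317866354736102850211 = 48730137473318204727591 → 206191401812281535799569/48730137473318204727591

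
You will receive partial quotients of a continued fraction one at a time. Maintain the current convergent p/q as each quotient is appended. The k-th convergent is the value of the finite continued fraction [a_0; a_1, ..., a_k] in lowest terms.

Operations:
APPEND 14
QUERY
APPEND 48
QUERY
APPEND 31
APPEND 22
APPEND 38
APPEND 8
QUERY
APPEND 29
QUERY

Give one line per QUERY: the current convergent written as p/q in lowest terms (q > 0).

APPEND 14: p_0 = 14·1 + 0 = 14, q_0 = 14·0 + 1 = 1 → 14/1
APPEND 48: p_1 = 48·14 + 1 = 673, q_1 = 48·1 + 0 = 48 → 673/48
APPEND 31: p_2 = 31·673 + 14 = 20877, q_2 = 31·48 + 1 = 1489 → 20877/1489
APPEND 22: p_3 = 22·20877 + 673 = 459967, q_3 = 22·1489 + 48 = 32806 → 459967/32806
APPEND 38: p_4 = 38·459967 + 20877 = 17499623, q_4 = 38·32806 + 1489 = 1248117 → 17499623/1248117
APPEND 8: p_5 = 8·17499623 + 459967 = 140456951, q_5 = 8·1248117 + 32806 = 10017742 → 140456951/10017742
APPEND 29: p_6 = 29·140456951 + 17499623 = 4090751202, q_6 = 29·10017742 + 1248117 = 291762635 → 4090751202/291762635

14/1
673/48
140456951/10017742
4090751202/291762635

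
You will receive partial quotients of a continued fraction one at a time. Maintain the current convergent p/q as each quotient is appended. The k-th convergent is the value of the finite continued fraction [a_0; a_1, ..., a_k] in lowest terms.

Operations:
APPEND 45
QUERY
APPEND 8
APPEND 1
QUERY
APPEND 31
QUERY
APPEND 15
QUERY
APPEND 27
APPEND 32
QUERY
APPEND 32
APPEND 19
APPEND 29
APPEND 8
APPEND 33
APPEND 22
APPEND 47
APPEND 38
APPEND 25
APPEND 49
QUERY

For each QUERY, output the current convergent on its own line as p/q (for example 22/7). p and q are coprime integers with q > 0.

APPEND 45: p_0 = 45·1 + 0 = 45, q_0 = 45·0 + 1 = 1 → 45/1
APPEND 8: p_1 = 8·45 + 1 = 361, q_1 = 8·1 + 0 = 8 → 361/8
APPEND 1: p_2 = 1·361 + 45 = 406, q_2 = 1·8 + 1 = 9 → 406/9
APPEND 31: p_3 = 31·406 + 361 = 12947, q_3 = 31·9 + 8 = 287 → 12947/287
APPEND 15: p_4 = 15·12947 + 406 = 194611, q_4 = 15·287 + 9 = 4314 → 194611/4314
APPEND 27: p_5 = 27·194611 + 12947 = 5267444, q_5 = 27·4314 + 287 = 116765 → 5267444/116765
APPEND 32: p_6 = 32·5267444 + 194611 = 168752819, q_6 = 32·116765 + 4314 = 3740794 → 168752819/3740794
APPEND 32: p_7 = 32·168752819 + 5267444 = 5405357652, q_7 = 32·3740794 + 116765 = 119822173 → 5405357652/119822173
APPEND 19: p_8 = 19·5405357652 + 168752819 = 102870548207, q_8 = 19·119822173 + 3740794 = 2280362081 → 102870548207/2280362081
APPEND 29: p_9 = 29·102870548207 + 5405357652 = 2988651255655, q_9 = 29·2280362081 + 119822173 = 66250322522 → 2988651255655/66250322522
APPEND 8: p_10 = 8·2988651255655 + 102870548207 = 24012080593447, q_10 = 8·66250322522 + 2280362081 = 532282942257 → 24012080593447/532282942257
APPEND 33: p_11 = 33·24012080593447 + 2988651255655 = 795387310839406, q_11 = 33·532282942257 + 66250322522 = 17631587417003 → 795387310839406/17631587417003
APPEND 22: p_12 = 22·795387310839406 + 24012080593447 = 17522532919060379, q_12 = 22·17631587417003 + 532282942257 = 388427206116323 → 17522532919060379/388427206116323
APPEND 47: p_13 = 47·17522532919060379 + 795387310839406 = 824354434506677219, q_13 = 47·388427206116323 + 17631587417003 = 18273710274884184 → 824354434506677219/18273710274884184
APPEND 38: p_14 = 38·824354434506677219 + 17522532919060379 = 31342991044172794701, q_14 = 38·18273710274884184 + 388427206116323 = 694789417651715315 → 31342991044172794701/694789417651715315
APPEND 25: p_15 = 25·31342991044172794701 + 824354434506677219 = 784399130538826544744, q_15 = 25·694789417651715315 + 18273710274884184 = 17388009151567767059 → 784399130538826544744/17388009151567767059
APPEND 49: p_16 = 49·784399130538826544744 + 31342991044172794701 = 38466900387446673487157, q_16 = 49·17388009151567767059 + 694789417651715315 = 852707237844472301206 → 38466900387446673487157/852707237844472301206

45/1
406/9
12947/287
194611/4314
168752819/3740794
38466900387446673487157/852707237844472301206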